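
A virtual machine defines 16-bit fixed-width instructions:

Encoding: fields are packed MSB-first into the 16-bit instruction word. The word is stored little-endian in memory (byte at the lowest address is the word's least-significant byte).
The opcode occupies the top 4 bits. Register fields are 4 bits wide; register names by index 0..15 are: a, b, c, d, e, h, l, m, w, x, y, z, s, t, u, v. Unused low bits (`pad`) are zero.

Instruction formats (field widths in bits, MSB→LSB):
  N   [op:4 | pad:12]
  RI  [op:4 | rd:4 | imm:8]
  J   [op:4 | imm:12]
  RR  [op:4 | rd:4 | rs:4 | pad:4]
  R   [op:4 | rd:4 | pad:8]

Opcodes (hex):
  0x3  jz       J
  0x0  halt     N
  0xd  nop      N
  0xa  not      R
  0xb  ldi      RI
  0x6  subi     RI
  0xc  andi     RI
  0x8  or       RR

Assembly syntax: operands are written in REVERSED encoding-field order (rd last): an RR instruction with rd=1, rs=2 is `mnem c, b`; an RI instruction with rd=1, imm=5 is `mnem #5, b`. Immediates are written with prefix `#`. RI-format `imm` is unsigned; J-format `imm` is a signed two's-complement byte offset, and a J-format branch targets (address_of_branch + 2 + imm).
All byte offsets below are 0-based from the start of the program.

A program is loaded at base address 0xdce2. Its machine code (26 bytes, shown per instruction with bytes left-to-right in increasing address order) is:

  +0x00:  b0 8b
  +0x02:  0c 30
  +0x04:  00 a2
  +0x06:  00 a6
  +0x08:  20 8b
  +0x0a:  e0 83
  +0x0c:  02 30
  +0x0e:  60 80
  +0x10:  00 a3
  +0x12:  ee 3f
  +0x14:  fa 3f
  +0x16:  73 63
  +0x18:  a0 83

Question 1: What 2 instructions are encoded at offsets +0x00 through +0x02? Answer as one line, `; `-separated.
or z, z; jz #12

@+00  little-endian(b0 8b) = 0x8bb0
  op=0x8bb0>>12=0x8 ⇒ or (RR)
  rd@[11:8]=0xb ⇒ z
  rs@[7:4]=0xb ⇒ z
@+02  little-endian(0c 30) = 0x300c
  op=0x300c>>12=0x3 ⇒ jz (J)
  imm@[11:0]=0xc ⇒ #12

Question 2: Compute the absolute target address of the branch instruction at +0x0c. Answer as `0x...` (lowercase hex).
@+0c  little-endian(02 30) = 0x3002
  top 4b → 0x3 → jz [J]
  imm@[11:0]=0x2 ⇒ #2
  target = base 0xdce2 + off 0x0c + 2 + imm 2 = 0xdcf2

0xdcf2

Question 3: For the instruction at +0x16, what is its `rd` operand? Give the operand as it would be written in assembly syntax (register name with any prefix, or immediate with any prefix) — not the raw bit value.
+0x16: 73 63 ⇒ word 0x6373 (little)
  top 4b → 0x6 → subi [RI]
  rd@[11:8]=0x3 ⇒ d
  imm@[7:0]=0x73 ⇒ #115

d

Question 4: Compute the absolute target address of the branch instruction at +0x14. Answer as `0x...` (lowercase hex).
0xdcf2

[14] fa 3f → 0x3ffa
  op=0x3ffa>>12=0x3 ⇒ jz (J)
  imm@[11:0]=0xffa (s12→-6) ⇒ #-6
  target = base 0xdce2 + off 0x14 + 2 + imm -6 = 0xdcf2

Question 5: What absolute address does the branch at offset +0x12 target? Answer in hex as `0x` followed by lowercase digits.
0xdce4

+0x12: ee 3f ⇒ word 0x3fee (little)
  op=0x3fee>>12=0x3 ⇒ jz (J)
  imm@[11:0]=0xfee (s12→-18) ⇒ #-18
  target = base 0xdce2 + off 0x12 + 2 + imm -18 = 0xdce4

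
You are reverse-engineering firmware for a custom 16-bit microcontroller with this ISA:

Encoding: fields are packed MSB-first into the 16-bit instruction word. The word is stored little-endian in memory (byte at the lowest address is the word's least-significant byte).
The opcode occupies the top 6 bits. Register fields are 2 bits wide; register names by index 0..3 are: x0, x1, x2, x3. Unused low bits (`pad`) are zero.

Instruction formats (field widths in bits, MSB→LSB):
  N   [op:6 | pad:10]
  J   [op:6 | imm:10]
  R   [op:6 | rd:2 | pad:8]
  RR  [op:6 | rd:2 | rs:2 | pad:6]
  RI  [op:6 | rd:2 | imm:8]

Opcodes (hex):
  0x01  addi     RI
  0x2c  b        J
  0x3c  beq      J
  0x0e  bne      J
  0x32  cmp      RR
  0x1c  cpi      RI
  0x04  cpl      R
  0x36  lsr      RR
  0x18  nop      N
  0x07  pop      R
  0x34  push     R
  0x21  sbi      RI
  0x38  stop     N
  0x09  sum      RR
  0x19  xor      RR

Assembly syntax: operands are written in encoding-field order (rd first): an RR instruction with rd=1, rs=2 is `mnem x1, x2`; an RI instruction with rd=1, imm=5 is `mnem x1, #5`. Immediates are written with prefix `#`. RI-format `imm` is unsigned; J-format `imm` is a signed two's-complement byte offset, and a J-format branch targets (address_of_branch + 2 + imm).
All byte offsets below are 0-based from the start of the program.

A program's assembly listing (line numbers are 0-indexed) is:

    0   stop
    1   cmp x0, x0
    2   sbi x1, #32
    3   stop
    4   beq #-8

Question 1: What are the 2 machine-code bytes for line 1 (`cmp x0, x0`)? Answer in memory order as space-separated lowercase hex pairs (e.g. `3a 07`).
00 c8

line 1 (cmp): pack op=0x32:6|rd=0:2|rs=0:2|pad=0:6 = 0xc800; little→ 00 c8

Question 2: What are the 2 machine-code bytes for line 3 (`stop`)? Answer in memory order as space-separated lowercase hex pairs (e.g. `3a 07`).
00 e0

L3: stop op=0x38:6|pad=0:10 ⇒ 0xe000 ⇒ little 00 e0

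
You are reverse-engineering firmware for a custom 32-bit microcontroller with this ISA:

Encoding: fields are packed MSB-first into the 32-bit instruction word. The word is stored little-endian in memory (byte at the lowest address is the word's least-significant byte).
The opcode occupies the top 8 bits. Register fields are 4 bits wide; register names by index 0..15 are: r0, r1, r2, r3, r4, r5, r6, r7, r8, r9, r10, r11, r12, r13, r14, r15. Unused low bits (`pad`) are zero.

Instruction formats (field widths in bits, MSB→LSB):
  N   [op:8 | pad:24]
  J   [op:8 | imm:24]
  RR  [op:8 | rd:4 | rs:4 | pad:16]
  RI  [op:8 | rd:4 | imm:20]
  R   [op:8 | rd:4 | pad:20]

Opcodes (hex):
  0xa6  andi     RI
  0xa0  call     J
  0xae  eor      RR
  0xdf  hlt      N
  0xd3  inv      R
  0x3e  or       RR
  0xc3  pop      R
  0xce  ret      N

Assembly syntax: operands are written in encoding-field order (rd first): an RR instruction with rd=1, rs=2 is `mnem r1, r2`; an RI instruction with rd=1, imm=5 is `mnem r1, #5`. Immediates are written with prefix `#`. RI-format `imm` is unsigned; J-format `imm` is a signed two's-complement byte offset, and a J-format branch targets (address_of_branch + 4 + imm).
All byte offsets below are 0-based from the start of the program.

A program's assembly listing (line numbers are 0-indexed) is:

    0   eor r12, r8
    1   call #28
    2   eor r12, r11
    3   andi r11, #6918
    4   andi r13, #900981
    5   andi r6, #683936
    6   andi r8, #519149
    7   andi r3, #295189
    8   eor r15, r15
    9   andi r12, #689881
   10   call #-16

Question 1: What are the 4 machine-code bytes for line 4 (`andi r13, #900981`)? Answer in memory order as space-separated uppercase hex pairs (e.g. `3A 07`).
line 4 (andi): pack op=0xa6:8|rd=13:4|imm=900981:20 = 0xa6ddbf75; little→ 75 bf dd a6

75 BF DD A6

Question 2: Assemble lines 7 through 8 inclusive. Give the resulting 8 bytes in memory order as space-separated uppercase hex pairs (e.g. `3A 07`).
15 81 34 A6 00 00 FF AE

7. andi fields op=0xa6:8|rd=3:4|imm=295189:20 → word a6348115h → 15 81 34 a6
8. eor fields op=0xae:8|rd=15:4|rs=15:4|pad=0:16 → word aeff0000h → 00 00 ff ae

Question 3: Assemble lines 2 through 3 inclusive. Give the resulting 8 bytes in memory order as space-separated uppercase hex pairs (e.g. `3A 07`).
00 00 CB AE 06 1B B0 A6

line 2 (eor): pack op=0xae:8|rd=12:4|rs=11:4|pad=0:16 = 0xaecb0000; little→ 00 00 cb ae
line 3 (andi): pack op=0xa6:8|rd=11:4|imm=6918:20 = 0xa6b01b06; little→ 06 1b b0 a6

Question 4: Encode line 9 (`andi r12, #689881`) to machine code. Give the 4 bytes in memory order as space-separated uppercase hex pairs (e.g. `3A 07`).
D9 86 CA A6

L9: andi op=0xa6:8|rd=12:4|imm=689881:20 ⇒ 0xa6ca86d9 ⇒ little d9 86 ca a6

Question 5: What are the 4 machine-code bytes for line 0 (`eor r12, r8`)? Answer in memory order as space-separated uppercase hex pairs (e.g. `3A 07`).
L0: eor op=0xae:8|rd=12:4|rs=8:4|pad=0:16 ⇒ 0xaec80000 ⇒ little 00 00 c8 ae

00 00 C8 AE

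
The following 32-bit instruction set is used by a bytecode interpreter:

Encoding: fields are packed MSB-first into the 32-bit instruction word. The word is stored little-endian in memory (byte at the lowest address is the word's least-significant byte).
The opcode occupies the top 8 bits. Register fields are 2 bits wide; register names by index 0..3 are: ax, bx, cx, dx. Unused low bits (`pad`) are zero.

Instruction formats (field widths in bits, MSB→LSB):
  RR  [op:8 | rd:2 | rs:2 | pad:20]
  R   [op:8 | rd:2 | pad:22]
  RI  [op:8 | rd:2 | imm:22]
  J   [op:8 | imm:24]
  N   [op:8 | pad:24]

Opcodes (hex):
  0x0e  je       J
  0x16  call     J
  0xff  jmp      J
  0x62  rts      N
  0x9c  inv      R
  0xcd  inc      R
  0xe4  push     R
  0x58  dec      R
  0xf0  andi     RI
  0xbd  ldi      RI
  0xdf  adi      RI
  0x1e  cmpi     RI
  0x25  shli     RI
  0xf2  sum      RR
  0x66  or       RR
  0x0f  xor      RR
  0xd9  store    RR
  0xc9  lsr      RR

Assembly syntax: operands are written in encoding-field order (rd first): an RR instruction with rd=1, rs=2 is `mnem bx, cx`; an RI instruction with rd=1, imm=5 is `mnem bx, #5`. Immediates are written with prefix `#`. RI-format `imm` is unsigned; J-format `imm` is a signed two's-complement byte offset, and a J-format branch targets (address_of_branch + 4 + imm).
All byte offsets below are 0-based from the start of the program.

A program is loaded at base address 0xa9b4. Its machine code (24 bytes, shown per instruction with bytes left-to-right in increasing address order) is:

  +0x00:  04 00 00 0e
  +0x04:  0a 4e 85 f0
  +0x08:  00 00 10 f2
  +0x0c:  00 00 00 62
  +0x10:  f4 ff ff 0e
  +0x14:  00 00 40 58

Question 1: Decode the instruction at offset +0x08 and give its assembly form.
sum ax, bx

[08] 00 00 10 f2 → 0xf2100000
  opcode bits[31:24]=0xf2: sum/RR
  [23:22] rd=0 = ax
  [21:20] rs=1 = bx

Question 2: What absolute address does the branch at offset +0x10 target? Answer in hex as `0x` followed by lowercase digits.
0xa9bc

+0x10: f4 ff ff 0e ⇒ word 0x0efffff4 (little)
  top 8b → 0xe → je [J]
  imm@[23:0]=0xfffff4 (s24→-12) ⇒ #-12
  target = base 0xa9b4 + off 0x10 + 4 + imm -12 = 0xa9bc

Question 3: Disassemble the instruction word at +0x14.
off 0x14: read 00 00 40 58 as little → 0x58400000
  top 8b → 0x58 → dec [R]
  rd: (w>>22)&0x3=0x1 → bx

dec bx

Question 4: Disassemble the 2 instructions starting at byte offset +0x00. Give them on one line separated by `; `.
je #4; andi cx, #347658

off 0x00: read 04 00 00 0e as little → 0x0e000004
  opcode bits[31:24]=0xe: je/J
  [23:0] imm=4 = #4
off 0x04: read 0a 4e 85 f0 as little → 0xf0854e0a
  opcode bits[31:24]=0xf0: andi/RI
  [23:22] rd=2 = cx
  [21:0] imm=347658 = #347658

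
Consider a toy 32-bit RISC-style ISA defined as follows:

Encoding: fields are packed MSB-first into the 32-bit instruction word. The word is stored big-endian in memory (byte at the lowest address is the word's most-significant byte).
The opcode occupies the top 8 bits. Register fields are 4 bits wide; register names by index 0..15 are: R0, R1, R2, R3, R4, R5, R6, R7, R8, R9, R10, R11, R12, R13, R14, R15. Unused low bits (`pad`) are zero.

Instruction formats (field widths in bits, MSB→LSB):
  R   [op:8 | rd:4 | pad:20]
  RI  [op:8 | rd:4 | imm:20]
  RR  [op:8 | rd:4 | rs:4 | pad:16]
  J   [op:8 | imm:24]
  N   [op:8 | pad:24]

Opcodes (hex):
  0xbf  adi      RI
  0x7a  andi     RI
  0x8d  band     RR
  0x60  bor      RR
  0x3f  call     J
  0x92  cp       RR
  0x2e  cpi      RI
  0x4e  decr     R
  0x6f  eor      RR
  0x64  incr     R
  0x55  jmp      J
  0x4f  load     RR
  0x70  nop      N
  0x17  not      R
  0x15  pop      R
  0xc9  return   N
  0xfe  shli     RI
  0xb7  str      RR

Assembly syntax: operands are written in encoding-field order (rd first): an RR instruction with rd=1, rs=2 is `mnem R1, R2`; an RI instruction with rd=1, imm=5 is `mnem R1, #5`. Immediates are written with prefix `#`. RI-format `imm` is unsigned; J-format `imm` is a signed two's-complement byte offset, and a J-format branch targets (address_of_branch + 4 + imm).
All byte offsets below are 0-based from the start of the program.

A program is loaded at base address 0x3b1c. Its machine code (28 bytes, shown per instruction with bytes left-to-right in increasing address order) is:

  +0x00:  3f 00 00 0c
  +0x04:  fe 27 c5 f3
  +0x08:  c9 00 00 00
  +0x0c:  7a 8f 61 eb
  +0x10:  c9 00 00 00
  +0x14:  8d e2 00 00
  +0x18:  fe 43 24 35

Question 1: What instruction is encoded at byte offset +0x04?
shli R2, #509427

[04] fe 27 c5 f3 → 0xfe27c5f3
  opcode bits[31:24]=0xfe: shli/RI
  rd@[23:20]=0x2 ⇒ R2
  imm@[19:0]=0x7c5f3 ⇒ #509427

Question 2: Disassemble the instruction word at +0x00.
call #12

off 0x00: read 3f 00 00 0c as big → 0x3f00000c
  opcode bits[31:24]=0x3f: call/J
  imm: (w>>0)&0xffffff=0xc → #12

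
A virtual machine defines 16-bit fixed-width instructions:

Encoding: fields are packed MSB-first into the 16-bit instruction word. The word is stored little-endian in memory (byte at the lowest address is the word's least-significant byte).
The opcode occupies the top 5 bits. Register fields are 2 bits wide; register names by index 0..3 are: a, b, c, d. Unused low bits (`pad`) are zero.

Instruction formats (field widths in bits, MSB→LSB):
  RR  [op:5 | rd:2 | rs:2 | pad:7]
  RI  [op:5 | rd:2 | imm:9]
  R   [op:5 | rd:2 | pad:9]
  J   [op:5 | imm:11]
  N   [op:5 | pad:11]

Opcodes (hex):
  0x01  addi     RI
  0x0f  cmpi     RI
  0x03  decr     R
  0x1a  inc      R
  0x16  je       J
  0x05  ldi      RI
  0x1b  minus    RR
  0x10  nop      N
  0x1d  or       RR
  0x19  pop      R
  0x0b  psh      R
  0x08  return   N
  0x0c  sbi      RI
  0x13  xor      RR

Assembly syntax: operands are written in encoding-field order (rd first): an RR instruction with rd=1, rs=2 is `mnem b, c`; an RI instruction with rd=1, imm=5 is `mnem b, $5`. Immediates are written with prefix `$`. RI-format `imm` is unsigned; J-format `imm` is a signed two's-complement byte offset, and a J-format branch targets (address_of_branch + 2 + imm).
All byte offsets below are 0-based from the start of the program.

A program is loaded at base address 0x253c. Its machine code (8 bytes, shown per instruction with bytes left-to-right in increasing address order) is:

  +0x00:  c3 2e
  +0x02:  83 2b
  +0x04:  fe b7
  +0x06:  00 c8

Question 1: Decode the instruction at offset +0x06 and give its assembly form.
[06] 00 c8 → 0xc800
  op=0xc800>>11=0x19 ⇒ pop (R)
  rd@[10:9]=0x0 ⇒ a

pop a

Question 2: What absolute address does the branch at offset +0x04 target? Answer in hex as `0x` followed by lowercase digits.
0x2540

+0x04: fe b7 ⇒ word 0xb7fe (little)
  opcode bits[15:11]=0x16: je/J
  imm: (w>>0)&0x7ff=0x7fe (s11→-2) → $-2
  target = base 0x253c + off 0x04 + 2 + imm -2 = 0x2540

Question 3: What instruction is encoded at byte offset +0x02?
ldi b, $387

+0x02: 83 2b ⇒ word 0x2b83 (little)
  opcode bits[15:11]=0x5: ldi/RI
  [10:9] rd=1 = b
  [8:0] imm=387 = $387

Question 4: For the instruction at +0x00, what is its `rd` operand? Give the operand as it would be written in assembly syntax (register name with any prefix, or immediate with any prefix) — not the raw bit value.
@+00  little-endian(c3 2e) = 0x2ec3
  top 5b → 0x5 → ldi [RI]
  [10:9] rd=3 = d
  [8:0] imm=195 = $195

d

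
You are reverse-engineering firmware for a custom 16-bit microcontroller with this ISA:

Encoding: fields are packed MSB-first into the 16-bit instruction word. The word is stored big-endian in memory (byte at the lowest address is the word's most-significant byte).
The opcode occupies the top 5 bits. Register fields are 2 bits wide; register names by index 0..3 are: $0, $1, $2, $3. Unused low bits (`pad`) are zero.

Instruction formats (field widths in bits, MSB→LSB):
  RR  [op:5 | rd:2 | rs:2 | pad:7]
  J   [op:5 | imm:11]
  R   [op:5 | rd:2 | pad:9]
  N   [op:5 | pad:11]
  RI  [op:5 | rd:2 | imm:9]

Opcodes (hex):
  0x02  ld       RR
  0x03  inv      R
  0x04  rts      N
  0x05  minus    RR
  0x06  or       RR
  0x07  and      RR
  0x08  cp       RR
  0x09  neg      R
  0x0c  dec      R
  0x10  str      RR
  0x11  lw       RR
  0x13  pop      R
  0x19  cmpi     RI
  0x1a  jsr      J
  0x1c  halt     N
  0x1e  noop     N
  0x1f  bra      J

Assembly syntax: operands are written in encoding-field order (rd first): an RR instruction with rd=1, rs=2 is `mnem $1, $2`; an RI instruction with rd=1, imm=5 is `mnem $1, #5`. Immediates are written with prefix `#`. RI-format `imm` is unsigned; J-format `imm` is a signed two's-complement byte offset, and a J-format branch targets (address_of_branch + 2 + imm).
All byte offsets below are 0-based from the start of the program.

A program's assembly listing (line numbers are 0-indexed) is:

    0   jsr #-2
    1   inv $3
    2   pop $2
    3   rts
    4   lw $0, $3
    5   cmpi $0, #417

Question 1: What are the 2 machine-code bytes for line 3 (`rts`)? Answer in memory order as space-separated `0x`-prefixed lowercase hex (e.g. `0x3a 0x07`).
0x20 0x00

3. rts fields op=0x4:5|pad=0:11 → word 2000h → 20 00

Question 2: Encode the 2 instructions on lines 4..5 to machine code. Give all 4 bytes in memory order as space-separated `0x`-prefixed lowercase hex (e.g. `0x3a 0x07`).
4. lw fields op=0x11:5|rd=0:2|rs=3:2|pad=0:7 → word 8980h → 89 80
5. cmpi fields op=0x19:5|rd=0:2|imm=417:9 → word c9a1h → c9 a1

0x89 0x80 0xc9 0xa1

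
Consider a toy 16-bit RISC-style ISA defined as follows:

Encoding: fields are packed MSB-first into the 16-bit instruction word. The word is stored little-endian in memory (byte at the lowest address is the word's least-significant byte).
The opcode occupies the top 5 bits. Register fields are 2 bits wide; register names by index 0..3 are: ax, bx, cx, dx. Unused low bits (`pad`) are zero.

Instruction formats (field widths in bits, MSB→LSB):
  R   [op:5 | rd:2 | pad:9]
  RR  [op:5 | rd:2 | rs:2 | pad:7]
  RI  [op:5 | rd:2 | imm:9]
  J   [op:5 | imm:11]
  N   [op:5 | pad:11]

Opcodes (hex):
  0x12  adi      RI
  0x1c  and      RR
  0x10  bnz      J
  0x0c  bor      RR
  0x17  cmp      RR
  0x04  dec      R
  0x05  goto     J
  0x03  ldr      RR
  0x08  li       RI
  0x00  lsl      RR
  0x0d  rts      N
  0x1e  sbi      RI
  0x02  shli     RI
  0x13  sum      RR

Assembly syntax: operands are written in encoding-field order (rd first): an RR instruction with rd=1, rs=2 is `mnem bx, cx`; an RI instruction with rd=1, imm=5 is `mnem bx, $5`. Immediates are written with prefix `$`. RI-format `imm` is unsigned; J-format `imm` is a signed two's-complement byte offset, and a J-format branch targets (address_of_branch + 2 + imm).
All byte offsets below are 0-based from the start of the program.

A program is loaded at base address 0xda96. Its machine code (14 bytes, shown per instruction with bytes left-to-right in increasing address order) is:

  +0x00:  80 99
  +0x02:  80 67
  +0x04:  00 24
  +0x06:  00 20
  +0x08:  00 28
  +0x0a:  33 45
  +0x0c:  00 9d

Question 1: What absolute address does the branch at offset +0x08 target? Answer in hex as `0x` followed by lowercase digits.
@+08  little-endian(00 28) = 0x2800
  op=0x2800>>11=0x5 ⇒ goto (J)
  imm: (w>>0)&0x7ff=0x0 → $0
  target = base 0xda96 + off 0x08 + 2 + imm 0 = 0xdaa0

0xdaa0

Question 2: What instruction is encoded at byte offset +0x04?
@+04  little-endian(00 24) = 0x2400
  op=0x2400>>11=0x4 ⇒ dec (R)
  [10:9] rd=2 = cx

dec cx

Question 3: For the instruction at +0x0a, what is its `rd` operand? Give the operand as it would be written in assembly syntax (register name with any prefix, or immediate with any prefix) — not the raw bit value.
[0a] 33 45 → 0x4533
  opcode bits[15:11]=0x8: li/RI
  rd@[10:9]=0x2 ⇒ cx
  imm@[8:0]=0x133 ⇒ $307

cx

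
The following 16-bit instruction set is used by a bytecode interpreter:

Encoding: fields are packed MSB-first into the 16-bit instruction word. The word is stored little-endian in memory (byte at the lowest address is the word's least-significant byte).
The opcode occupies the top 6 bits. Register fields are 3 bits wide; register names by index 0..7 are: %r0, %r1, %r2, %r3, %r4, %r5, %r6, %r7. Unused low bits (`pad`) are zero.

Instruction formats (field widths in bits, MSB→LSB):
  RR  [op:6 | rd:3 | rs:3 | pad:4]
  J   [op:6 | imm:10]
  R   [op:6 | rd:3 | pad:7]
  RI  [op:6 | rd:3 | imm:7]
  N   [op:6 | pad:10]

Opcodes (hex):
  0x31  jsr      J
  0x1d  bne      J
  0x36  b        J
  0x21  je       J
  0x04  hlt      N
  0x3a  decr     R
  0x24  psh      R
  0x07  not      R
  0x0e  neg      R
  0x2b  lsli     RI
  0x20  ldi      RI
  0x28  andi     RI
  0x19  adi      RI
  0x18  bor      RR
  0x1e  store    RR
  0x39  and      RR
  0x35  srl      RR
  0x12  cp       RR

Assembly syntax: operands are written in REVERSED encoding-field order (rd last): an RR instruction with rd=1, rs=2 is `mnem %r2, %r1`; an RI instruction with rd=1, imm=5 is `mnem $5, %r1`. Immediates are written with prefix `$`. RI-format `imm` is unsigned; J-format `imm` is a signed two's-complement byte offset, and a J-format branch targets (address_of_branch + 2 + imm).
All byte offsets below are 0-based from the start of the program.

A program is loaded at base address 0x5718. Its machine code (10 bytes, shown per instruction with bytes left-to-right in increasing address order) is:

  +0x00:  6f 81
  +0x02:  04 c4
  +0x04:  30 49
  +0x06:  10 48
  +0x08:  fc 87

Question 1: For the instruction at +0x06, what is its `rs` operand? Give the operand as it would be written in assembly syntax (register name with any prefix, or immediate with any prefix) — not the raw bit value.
%r1

@+06  little-endian(10 48) = 0x4810
  opcode bits[15:10]=0x12: cp/RR
  [9:7] rd=0 = %r0
  [6:4] rs=1 = %r1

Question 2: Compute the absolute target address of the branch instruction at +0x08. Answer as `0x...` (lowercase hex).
off 0x08: read fc 87 as little → 0x87fc
  top 6b → 0x21 → je [J]
  imm: (w>>0)&0x3ff=0x3fc (s10→-4) → $-4
  target = base 0x5718 + off 0x08 + 2 + imm -4 = 0x571e

0x571e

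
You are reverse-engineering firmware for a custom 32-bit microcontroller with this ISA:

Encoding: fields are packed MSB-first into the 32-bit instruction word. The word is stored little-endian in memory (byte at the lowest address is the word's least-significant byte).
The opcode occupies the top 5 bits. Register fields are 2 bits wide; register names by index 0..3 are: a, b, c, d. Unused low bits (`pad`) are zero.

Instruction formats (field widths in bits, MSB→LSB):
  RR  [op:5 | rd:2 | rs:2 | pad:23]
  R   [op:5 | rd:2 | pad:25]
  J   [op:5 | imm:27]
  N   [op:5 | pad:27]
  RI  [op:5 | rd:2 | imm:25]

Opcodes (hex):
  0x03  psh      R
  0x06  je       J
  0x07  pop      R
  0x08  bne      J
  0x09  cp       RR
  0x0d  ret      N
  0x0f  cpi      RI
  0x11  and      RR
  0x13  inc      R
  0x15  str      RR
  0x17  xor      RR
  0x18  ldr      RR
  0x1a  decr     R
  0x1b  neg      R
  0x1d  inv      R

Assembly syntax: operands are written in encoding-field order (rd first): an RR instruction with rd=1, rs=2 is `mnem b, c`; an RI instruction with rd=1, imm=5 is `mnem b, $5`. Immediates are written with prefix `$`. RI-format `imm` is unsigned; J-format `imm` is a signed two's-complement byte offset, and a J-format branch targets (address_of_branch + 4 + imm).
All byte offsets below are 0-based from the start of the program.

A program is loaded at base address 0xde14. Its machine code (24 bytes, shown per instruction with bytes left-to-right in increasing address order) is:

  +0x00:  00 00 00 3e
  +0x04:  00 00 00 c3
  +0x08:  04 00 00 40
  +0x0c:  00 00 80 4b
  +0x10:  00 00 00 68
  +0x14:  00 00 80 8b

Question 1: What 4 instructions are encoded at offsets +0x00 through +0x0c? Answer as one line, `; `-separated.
pop d; ldr b, c; bne $4; cp b, d

[00] 00 00 00 3e → 0x3e000000
  top 5b → 0x7 → pop [R]
  [26:25] rd=3 = d
[04] 00 00 00 c3 → 0xc3000000
  top 5b → 0x18 → ldr [RR]
  [26:25] rd=1 = b
  [24:23] rs=2 = c
[08] 04 00 00 40 → 0x40000004
  top 5b → 0x8 → bne [J]
  [26:0] imm=4 = $4
[0c] 00 00 80 4b → 0x4b800000
  top 5b → 0x9 → cp [RR]
  [26:25] rd=1 = b
  [24:23] rs=3 = d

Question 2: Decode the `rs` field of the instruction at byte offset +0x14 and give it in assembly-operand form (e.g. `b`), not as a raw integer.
@+14  little-endian(00 00 80 8b) = 0x8b800000
  opcode bits[31:27]=0x11: and/RR
  rd@[26:25]=0x1 ⇒ b
  rs@[24:23]=0x3 ⇒ d

d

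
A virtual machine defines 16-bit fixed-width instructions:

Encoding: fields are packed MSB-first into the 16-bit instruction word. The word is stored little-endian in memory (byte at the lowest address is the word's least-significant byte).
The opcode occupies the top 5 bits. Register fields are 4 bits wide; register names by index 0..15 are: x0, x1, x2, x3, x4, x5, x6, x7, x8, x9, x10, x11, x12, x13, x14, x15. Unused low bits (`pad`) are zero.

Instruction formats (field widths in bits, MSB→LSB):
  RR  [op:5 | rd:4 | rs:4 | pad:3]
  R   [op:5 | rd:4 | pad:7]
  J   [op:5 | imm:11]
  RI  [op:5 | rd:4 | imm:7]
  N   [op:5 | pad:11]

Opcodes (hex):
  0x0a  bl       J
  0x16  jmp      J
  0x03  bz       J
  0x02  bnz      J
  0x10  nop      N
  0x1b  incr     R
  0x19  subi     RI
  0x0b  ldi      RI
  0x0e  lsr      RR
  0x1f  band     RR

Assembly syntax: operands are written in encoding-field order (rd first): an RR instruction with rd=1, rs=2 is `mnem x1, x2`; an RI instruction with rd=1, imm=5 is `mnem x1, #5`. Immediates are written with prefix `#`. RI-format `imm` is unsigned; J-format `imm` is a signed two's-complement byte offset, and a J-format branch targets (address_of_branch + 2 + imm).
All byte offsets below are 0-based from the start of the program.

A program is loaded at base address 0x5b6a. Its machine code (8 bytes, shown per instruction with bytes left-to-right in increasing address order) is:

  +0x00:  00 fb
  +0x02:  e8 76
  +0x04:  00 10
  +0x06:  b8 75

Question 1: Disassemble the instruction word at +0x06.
lsr x11, x7

[06] b8 75 → 0x75b8
  opcode bits[15:11]=0xe: lsr/RR
  [10:7] rd=11 = x11
  [6:3] rs=7 = x7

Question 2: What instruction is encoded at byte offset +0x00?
band x6, x0

[00] 00 fb → 0xfb00
  top 5b → 0x1f → band [RR]
  rd@[10:7]=0x6 ⇒ x6
  rs@[6:3]=0x0 ⇒ x0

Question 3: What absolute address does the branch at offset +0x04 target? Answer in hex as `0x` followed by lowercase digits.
0x5b70

@+04  little-endian(00 10) = 0x1000
  opcode bits[15:11]=0x2: bnz/J
  [10:0] imm=0 = #0
  target = base 0x5b6a + off 0x04 + 2 + imm 0 = 0x5b70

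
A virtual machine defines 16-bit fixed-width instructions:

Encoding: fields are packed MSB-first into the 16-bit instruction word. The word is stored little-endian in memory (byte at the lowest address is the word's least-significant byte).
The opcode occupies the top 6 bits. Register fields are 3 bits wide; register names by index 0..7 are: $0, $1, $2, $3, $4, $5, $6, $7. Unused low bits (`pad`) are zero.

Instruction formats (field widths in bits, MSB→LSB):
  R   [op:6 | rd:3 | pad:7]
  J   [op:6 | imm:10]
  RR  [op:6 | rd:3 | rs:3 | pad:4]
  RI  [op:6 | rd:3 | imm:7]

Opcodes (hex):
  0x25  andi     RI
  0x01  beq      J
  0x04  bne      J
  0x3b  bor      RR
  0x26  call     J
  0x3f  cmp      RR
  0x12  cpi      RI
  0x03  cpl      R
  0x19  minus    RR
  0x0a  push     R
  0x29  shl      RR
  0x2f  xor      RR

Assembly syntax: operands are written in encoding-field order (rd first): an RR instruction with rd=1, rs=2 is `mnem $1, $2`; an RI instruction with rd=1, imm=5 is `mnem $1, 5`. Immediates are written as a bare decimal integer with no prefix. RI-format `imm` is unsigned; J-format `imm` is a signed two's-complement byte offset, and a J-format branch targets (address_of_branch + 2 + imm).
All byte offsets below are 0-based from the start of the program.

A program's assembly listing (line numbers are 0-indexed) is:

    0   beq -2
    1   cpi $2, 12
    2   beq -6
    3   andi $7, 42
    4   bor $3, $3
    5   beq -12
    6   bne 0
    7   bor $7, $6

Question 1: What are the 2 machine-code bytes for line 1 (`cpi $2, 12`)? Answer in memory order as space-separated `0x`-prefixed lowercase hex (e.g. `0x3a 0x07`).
1. cpi fields op=0x12:6|rd=2:3|imm=12:7 → word 490ch → 0c 49

0x0c 0x49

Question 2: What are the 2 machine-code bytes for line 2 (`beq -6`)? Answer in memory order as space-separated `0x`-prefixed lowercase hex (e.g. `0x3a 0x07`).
2. beq fields op=0x1:6|imm=-6:10 → word 07fah → fa 07

0xfa 0x07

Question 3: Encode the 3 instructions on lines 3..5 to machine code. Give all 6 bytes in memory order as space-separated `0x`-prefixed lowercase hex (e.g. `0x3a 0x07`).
0xaa 0x97 0xb0 0xed 0xf4 0x07

3. andi fields op=0x25:6|rd=7:3|imm=42:7 → word 97aah → aa 97
4. bor fields op=0x3b:6|rd=3:3|rs=3:3|pad=0:4 → word edb0h → b0 ed
5. beq fields op=0x1:6|imm=-12:10 → word 07f4h → f4 07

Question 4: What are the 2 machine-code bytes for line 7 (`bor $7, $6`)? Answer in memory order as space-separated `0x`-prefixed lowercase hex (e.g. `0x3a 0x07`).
0xe0 0xef

L7: bor op=0x3b:6|rd=7:3|rs=6:3|pad=0:4 ⇒ 0xefe0 ⇒ little e0 ef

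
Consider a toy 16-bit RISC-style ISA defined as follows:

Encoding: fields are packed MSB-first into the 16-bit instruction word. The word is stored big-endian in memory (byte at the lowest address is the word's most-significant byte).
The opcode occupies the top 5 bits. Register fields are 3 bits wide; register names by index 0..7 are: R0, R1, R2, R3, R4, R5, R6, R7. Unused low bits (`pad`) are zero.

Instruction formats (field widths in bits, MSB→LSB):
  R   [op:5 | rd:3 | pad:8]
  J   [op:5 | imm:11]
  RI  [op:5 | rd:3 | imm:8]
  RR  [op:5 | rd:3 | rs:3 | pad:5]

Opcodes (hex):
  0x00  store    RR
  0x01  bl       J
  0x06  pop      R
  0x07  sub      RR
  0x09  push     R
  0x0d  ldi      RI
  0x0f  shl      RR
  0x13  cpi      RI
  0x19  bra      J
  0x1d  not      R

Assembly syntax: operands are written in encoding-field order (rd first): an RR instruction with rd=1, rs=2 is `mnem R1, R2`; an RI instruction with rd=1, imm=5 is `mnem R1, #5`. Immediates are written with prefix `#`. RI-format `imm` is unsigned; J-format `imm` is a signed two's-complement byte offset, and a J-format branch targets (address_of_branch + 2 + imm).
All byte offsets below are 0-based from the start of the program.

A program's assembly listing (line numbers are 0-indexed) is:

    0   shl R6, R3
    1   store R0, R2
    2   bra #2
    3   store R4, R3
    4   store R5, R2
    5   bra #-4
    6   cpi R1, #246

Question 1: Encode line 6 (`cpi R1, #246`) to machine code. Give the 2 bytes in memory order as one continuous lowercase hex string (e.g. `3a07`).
line 6 (cpi): pack op=0x13:5|rd=1:3|imm=246:8 = 0x99f6; big→ 99 f6

99f6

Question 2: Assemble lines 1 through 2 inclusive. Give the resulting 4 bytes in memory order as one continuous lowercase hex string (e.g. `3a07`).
0040c802

L1: store op=0x0:5|rd=0:3|rs=2:3|pad=0:5 ⇒ 0x0040 ⇒ big 00 40
L2: bra op=0x19:5|imm=2:11 ⇒ 0xc802 ⇒ big c8 02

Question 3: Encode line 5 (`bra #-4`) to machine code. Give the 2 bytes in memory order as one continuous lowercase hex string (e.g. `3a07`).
cffc

L5: bra op=0x19:5|imm=-4:11 ⇒ 0xcffc ⇒ big cf fc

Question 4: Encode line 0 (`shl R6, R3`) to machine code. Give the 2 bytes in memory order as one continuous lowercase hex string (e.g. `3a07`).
7e60

0. shl fields op=0xf:5|rd=6:3|rs=3:3|pad=0:5 → word 7e60h → 7e 60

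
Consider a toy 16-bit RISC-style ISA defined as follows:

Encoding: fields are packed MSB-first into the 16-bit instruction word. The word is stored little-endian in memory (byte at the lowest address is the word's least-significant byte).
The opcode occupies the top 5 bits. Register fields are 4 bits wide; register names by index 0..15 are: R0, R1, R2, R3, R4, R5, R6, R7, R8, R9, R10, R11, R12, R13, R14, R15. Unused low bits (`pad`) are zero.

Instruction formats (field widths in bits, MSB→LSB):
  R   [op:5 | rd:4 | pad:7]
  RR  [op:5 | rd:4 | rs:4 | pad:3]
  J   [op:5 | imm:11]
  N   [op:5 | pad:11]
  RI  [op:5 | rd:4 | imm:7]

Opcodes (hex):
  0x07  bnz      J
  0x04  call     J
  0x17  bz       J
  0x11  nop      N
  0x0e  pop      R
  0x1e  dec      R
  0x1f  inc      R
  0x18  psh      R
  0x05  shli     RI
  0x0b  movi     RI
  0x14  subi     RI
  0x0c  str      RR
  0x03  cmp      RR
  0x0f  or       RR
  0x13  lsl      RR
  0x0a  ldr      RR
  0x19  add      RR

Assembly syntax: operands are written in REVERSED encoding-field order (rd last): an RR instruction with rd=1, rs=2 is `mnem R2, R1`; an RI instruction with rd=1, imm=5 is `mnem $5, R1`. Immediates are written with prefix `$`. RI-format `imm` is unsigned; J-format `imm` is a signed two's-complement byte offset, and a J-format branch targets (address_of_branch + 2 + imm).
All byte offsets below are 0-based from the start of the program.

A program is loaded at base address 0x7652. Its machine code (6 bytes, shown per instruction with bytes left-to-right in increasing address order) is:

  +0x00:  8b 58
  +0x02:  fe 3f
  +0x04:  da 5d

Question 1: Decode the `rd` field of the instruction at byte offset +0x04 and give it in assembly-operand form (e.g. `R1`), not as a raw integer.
off 0x04: read da 5d as little → 0x5dda
  top 5b → 0xb → movi [RI]
  [10:7] rd=11 = R11
  [6:0] imm=90 = $90

R11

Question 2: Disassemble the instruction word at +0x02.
bnz $-2

off 0x02: read fe 3f as little → 0x3ffe
  op=0x3ffe>>11=0x7 ⇒ bnz (J)
  imm@[10:0]=0x7fe (s11→-2) ⇒ $-2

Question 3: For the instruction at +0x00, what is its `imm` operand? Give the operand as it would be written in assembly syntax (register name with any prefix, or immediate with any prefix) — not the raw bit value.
$11

@+00  little-endian(8b 58) = 0x588b
  top 5b → 0xb → movi [RI]
  rd@[10:7]=0x1 ⇒ R1
  imm@[6:0]=0xb ⇒ $11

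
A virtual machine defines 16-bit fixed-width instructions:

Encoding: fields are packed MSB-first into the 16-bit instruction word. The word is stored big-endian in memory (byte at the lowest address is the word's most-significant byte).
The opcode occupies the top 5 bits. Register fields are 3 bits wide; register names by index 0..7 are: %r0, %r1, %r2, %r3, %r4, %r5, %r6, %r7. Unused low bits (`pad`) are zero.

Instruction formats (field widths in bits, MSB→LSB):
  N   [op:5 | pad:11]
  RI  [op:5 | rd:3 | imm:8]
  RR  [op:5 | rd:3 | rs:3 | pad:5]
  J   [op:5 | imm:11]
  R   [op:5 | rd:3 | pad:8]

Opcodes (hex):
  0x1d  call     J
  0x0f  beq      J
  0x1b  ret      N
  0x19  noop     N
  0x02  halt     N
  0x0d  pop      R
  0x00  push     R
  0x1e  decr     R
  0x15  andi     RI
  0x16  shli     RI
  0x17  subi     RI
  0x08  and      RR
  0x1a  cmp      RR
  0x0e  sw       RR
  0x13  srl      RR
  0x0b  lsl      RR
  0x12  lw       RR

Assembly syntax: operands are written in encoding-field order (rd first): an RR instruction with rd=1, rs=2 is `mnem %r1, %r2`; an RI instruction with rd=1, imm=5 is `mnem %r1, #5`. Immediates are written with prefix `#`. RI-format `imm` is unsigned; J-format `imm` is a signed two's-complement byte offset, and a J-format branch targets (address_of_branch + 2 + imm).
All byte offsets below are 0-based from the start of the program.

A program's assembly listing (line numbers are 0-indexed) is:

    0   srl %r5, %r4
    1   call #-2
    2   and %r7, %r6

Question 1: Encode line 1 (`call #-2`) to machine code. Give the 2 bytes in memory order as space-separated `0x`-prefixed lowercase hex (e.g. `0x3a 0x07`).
0xef 0xfe

1. call fields op=0x1d:5|imm=-2:11 → word effeh → ef fe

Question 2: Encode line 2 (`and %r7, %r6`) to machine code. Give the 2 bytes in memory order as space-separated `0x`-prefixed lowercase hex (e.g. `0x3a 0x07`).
L2: and op=0x8:5|rd=7:3|rs=6:3|pad=0:5 ⇒ 0x47c0 ⇒ big 47 c0

0x47 0xc0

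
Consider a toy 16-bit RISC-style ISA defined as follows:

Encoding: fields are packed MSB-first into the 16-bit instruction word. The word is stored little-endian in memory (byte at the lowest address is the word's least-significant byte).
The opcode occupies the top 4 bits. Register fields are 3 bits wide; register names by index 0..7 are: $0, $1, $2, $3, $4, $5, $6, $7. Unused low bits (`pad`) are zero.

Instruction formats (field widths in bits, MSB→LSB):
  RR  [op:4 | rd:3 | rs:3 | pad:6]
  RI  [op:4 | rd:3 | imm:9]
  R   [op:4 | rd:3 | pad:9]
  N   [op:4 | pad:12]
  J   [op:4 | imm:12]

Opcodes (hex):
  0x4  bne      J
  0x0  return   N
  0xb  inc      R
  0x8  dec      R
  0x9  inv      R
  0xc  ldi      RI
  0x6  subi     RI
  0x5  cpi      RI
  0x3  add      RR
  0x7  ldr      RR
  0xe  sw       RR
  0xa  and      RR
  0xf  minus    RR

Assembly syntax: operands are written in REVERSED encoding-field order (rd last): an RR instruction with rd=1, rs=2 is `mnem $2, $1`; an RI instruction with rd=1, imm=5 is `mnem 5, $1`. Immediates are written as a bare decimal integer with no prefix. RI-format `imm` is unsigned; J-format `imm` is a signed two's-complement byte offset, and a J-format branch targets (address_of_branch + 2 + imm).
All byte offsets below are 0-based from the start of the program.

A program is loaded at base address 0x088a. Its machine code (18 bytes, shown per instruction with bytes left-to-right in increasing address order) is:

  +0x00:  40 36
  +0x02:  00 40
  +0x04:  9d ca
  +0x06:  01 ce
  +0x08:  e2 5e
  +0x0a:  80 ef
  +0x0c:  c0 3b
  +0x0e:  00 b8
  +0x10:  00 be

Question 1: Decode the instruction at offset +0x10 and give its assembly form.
+0x10: 00 be ⇒ word 0xbe00 (little)
  opcode bits[15:12]=0xb: inc/R
  rd@[11:9]=0x7 ⇒ $7

inc $7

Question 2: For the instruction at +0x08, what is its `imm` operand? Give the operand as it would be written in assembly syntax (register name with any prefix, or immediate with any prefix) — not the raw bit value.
@+08  little-endian(e2 5e) = 0x5ee2
  opcode bits[15:12]=0x5: cpi/RI
  rd@[11:9]=0x7 ⇒ $7
  imm@[8:0]=0xe2 ⇒ 226

226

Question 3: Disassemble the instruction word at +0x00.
add $1, $3

@+00  little-endian(40 36) = 0x3640
  top 4b → 0x3 → add [RR]
  rd@[11:9]=0x3 ⇒ $3
  rs@[8:6]=0x1 ⇒ $1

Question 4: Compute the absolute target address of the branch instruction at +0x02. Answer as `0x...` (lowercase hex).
0x088e

off 0x02: read 00 40 as little → 0x4000
  top 4b → 0x4 → bne [J]
  imm: (w>>0)&0xfff=0x0 → 0
  target = base 0x088a + off 0x02 + 2 + imm 0 = 0x088e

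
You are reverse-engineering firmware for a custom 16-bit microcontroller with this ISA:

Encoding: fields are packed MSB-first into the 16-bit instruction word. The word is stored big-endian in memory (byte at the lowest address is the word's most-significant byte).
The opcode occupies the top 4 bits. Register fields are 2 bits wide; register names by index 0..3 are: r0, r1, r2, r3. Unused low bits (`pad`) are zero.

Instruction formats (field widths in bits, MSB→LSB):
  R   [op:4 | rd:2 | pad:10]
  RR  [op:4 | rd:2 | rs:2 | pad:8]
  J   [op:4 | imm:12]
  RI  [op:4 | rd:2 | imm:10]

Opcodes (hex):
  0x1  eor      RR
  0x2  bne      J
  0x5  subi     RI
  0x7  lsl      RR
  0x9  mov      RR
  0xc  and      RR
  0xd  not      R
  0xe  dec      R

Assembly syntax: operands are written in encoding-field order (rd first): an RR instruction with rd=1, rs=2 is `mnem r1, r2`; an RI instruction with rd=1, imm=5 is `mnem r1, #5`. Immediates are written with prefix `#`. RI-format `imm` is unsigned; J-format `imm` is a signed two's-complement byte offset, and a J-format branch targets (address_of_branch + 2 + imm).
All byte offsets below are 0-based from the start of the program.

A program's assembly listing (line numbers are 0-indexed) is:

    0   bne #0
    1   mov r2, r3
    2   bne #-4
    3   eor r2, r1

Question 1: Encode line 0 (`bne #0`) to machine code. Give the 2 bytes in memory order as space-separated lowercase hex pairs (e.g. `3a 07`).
20 00

0. bne fields op=0x2:4|imm=0:12 → word 2000h → 20 00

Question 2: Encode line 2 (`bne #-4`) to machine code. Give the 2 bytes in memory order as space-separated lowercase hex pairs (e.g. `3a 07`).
2. bne fields op=0x2:4|imm=-4:12 → word 2ffch → 2f fc

2f fc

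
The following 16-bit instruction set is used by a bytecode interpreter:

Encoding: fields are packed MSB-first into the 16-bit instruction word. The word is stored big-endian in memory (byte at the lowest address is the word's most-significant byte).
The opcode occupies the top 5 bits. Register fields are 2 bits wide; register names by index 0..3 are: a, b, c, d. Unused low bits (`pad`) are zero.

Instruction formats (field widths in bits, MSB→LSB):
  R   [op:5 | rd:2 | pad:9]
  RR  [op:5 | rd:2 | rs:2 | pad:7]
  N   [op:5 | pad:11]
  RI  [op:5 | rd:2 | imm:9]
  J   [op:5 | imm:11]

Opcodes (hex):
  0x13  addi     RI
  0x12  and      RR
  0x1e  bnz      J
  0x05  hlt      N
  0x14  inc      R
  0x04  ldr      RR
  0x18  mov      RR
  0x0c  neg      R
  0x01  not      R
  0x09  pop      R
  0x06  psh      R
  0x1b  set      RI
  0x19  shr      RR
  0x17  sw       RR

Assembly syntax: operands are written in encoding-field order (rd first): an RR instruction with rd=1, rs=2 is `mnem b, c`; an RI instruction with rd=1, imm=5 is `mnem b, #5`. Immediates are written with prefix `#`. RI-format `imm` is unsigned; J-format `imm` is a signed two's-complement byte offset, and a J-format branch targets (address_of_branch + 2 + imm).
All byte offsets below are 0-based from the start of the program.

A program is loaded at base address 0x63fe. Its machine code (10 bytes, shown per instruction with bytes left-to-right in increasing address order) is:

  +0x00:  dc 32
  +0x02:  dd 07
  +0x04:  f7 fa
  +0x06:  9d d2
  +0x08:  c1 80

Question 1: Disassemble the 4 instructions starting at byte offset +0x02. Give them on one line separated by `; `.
set c, #263; bnz #-6; addi c, #466; mov a, d

off 0x02: read dd 07 as big → 0xdd07
  op=0xdd07>>11=0x1b ⇒ set (RI)
  rd@[10:9]=0x2 ⇒ c
  imm@[8:0]=0x107 ⇒ #263
off 0x04: read f7 fa as big → 0xf7fa
  op=0xf7fa>>11=0x1e ⇒ bnz (J)
  imm@[10:0]=0x7fa (s11→-6) ⇒ #-6
off 0x06: read 9d d2 as big → 0x9dd2
  op=0x9dd2>>11=0x13 ⇒ addi (RI)
  rd@[10:9]=0x2 ⇒ c
  imm@[8:0]=0x1d2 ⇒ #466
off 0x08: read c1 80 as big → 0xc180
  op=0xc180>>11=0x18 ⇒ mov (RR)
  rd@[10:9]=0x0 ⇒ a
  rs@[8:7]=0x3 ⇒ d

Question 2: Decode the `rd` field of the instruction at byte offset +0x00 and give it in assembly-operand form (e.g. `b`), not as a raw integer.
c

+0x00: dc 32 ⇒ word 0xdc32 (big)
  op=0xdc32>>11=0x1b ⇒ set (RI)
  rd: (w>>9)&0x3=0x2 → c
  imm: (w>>0)&0x1ff=0x32 → #50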